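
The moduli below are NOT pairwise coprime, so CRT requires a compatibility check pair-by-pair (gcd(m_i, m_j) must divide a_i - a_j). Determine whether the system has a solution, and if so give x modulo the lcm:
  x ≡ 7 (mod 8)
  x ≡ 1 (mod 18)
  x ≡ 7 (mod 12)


Moduli 8, 18, 12 are not pairwise coprime, so CRT works modulo lcm(m_i) when all pairwise compatibility conditions hold.
Pairwise compatibility: gcd(m_i, m_j) must divide a_i - a_j for every pair.
Merge one congruence at a time:
  Start: x ≡ 7 (mod 8).
  Combine with x ≡ 1 (mod 18): gcd(8, 18) = 2; 1 - 7 = -6, which IS divisible by 2, so compatible.
    Write x = 7 + 8·t and substitute into x ≡ 1 (mod 18): 8·t ≡ 1 − 7 = -6 (mod 18).
    Divide the congruence (and modulus) by g = 2: 4·t ≡ -3 (mod 9).
    Reduce coefficients mod 9: 4·t ≡ 6 (mod 9).
    The inverse of 4 mod 9 is 7 (since 4·7 = 28 = 3·9 + 1), so t ≡ 7·6 = 42 ≡ 6 (mod 9).
    Then x = 7 + 8·6 = 55, valid modulo lcm(8, 18) = 72: x ≡ 55 (mod 72).
  Combine with x ≡ 7 (mod 12): gcd(72, 12) = 12; 7 - 55 = -48, which IS divisible by 12, so compatible.
    Write x = 55 + 72·t and substitute into x ≡ 7 (mod 12): 72·t ≡ 7 − 55 = -48 (mod 12).
    Divide the congruence (and modulus) by g = 12: 6·t ≡ -4 (mod 1).
    Modulo 1 every t works; take t = 0.
    Then x = 55 + 72·0 = 55, valid modulo lcm(72, 12) = 72: x ≡ 55 (mod 72).
Verify: 55 mod 8 = 7, 55 mod 18 = 1, 55 mod 12 = 7.

x ≡ 55 (mod 72).


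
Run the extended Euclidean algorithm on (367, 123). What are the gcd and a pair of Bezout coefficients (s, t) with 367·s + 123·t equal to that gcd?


Euclidean algorithm on (367, 123) — divide until remainder is 0:
  367 = 2 · 123 + 121
  123 = 1 · 121 + 2
  121 = 60 · 2 + 1
  2 = 2 · 1 + 0
gcd(367, 123) = 1.
Track Bezout coefficients alongside the remainders: start with r₀ = 367 = a·1 + b·0 (s = 1, t = 0) and r₁ = 123 = a·0 + b·1 (s = 0, t = 1); each new remainder r_{k+1} = r_{k-1} − q_k·r_k inherits s_{k+1} = s_{k-1} − q_k·s_k, t_{k+1} = t_{k-1} − q_k·t_k, so r_k = a·s_k + b·t_k at every step:
  q = 2: r = 121, s = 1 − 2·0 = 1, t = 0 − 2·1 = -2  (check: 367·1 + 123·(-2) = 121)
  q = 1: r = 2, s = 0 − 1·1 = -1, t = 1 − 1·(-2) = 3  (check: 367·(-1) + 123·3 = 2)
  q = 60: r = 1, s = 1 − 60·(-1) = 61, t = -2 − 60·3 = -182  (check: 367·61 + 123·(-182) = 1)
The row with r = 1 (the gcd) gives the Bezout coefficients s = 61, t = -182.
Result: 367 · (61) + 123 · (-182) = 1.

gcd(367, 123) = 1; s = 61, t = -182 (check: 367·61 + 123·(-182) = 1).


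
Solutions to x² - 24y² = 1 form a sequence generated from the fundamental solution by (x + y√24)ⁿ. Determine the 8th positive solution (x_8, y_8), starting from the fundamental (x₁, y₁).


Step 1: Find the fundamental solution (x₁, y₁) of x² - 24y² = 1.
  Expand √24 as a continued fraction. a₀ = ⌊√24⌋ = 4; iterate m_{k+1} = d_k·a_k − m_k, d_{k+1} = (24 − m_{k+1}²)/d_k, a_{k+1} = ⌊(a₀ + m_{k+1})/d_{k+1}⌋ (starting m₀ = 0, d₀ = 1), with convergents p_k = a_k·p_{k-1} + p_{k-2}, q_k = a_k·q_{k-1} + q_{k-2} (p₋₁ = 1, q₋₁ = 0):
  k = 0: a₀ = 4; p₀/q₀ = 4/1; p₀² − 24·q₀² = 16 − 24 = -8.
  k = 1: m = 4, d = 8, a = ⌊(4 + 4)/8⌋ = 1; p/q = (1·4 + 1)/(1·1 + 0) = 5/1; p² − 24·q² = 25 − 24 = 1.
  The first convergent with p² − 24·q² = 1 gives the fundamental solution (x₁, y₁) = (5, 1).
Step 2: Apply the recurrence (x_{n+1}, y_{n+1}) = (x₁x_n + 24y₁y_n, x₁y_n + y₁x_n) repeatedly.
  From (x_1, y_1) = (5, 1): x_2 = 5·5 + 24·1·1 = 49; y_2 = 5·1 + 1·5 = 10.
  From (x_2, y_2) = (49, 10): x_3 = 5·49 + 24·1·10 = 485; y_3 = 5·10 + 1·49 = 99.
  From (x_3, y_3) = (485, 99): x_4 = 5·485 + 24·1·99 = 4801; y_4 = 5·99 + 1·485 = 980.
  From (x_4, y_4) = (4801, 980): x_5 = 5·4801 + 24·1·980 = 47525; y_5 = 5·980 + 1·4801 = 9701.
  From (x_5, y_5) = (47525, 9701): x_6 = 5·47525 + 24·1·9701 = 470449; y_6 = 5·9701 + 1·47525 = 96030.
  From (x_6, y_6) = (470449, 96030): x_7 = 5·470449 + 24·1·96030 = 4656965; y_7 = 5·96030 + 1·470449 = 950599.
  From (x_7, y_7) = (4656965, 950599): x_8 = 5·4656965 + 24·1·950599 = 46099201; y_8 = 5·950599 + 1·4656965 = 9409960.
Step 3: Verify x_8² - 24·y_8² = 2125136332838401 - 2125136332838400 = 1 (should be 1). ✓

(x_1, y_1) = (5, 1); (x_8, y_8) = (46099201, 9409960).


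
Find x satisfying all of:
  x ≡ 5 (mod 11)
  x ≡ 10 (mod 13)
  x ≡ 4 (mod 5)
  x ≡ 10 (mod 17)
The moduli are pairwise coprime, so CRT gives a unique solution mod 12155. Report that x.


Product of moduli M = 11 · 13 · 5 · 17 = 12155.
Merge one congruence at a time:
  Start: x ≡ 5 (mod 11).
  Combine with x ≡ 10 (mod 13); new modulus lcm = 143.
    Write x = 5 + 11·t and substitute into x ≡ 10 (mod 13): 11·t ≡ 10 − 5 = 5 (mod 13).
    The inverse of 11 mod 13 is 6 (since 11·6 = 66 = 5·13 + 1), so t ≡ 6·5 = 30 ≡ 4 (mod 13).
    Then x = 5 + 11·4 = 49, valid modulo lcm(11, 13) = 143: x ≡ 49 (mod 143).
  Combine with x ≡ 4 (mod 5); new modulus lcm = 715.
    Write x = 49 + 143·t and substitute into x ≡ 4 (mod 5): 143·t ≡ 4 − 49 = -45 (mod 5).
    Reduce coefficients mod 5: 3·t ≡ 0 (mod 5).
    The inverse of 3 mod 5 is 2 (since 3·2 = 6 = 1·5 + 1), so t ≡ 2·0 = 0 ≡ 0 (mod 5).
    Then x = 49 + 143·0 = 49, valid modulo lcm(143, 5) = 715: x ≡ 49 (mod 715).
  Combine with x ≡ 10 (mod 17); new modulus lcm = 12155.
    Write x = 49 + 715·t and substitute into x ≡ 10 (mod 17): 715·t ≡ 10 − 49 = -39 (mod 17).
    Reduce coefficients mod 17: 1·t ≡ 12 (mod 17).
    So t ≡ 12 (mod 17).
    Then x = 49 + 715·12 = 8629, valid modulo lcm(715, 17) = 12155: x ≡ 8629 (mod 12155).
Verify against each original: 8629 mod 11 = 5, 8629 mod 13 = 10, 8629 mod 5 = 4, 8629 mod 17 = 10.

x ≡ 8629 (mod 12155).


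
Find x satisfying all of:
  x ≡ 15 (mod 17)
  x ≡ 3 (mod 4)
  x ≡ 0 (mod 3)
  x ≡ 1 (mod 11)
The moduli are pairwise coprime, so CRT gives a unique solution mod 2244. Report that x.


Product of moduli M = 17 · 4 · 3 · 11 = 2244.
Merge one congruence at a time:
  Start: x ≡ 15 (mod 17).
  Combine with x ≡ 3 (mod 4); new modulus lcm = 68.
    Write x = 15 + 17·t and substitute into x ≡ 3 (mod 4): 17·t ≡ 3 − 15 = -12 (mod 4).
    Reduce coefficients mod 4: 1·t ≡ 0 (mod 4).
    So t ≡ 0 (mod 4).
    Then x = 15 + 17·0 = 15, valid modulo lcm(17, 4) = 68: x ≡ 15 (mod 68).
  Combine with x ≡ 0 (mod 3); new modulus lcm = 204.
    Write x = 15 + 68·t and substitute into x ≡ 0 (mod 3): 68·t ≡ 0 − 15 = -15 (mod 3).
    Reduce coefficients mod 3: 2·t ≡ 0 (mod 3).
    The inverse of 2 mod 3 is 2 (since 2·2 = 4 = 1·3 + 1), so t ≡ 2·0 = 0 ≡ 0 (mod 3).
    Then x = 15 + 68·0 = 15, valid modulo lcm(68, 3) = 204: x ≡ 15 (mod 204).
  Combine with x ≡ 1 (mod 11); new modulus lcm = 2244.
    Write x = 15 + 204·t and substitute into x ≡ 1 (mod 11): 204·t ≡ 1 − 15 = -14 (mod 11).
    Reduce coefficients mod 11: 6·t ≡ 8 (mod 11).
    The inverse of 6 mod 11 is 2 (since 6·2 = 12 = 1·11 + 1), so t ≡ 2·8 = 16 ≡ 5 (mod 11).
    Then x = 15 + 204·5 = 1035, valid modulo lcm(204, 11) = 2244: x ≡ 1035 (mod 2244).
Verify against each original: 1035 mod 17 = 15, 1035 mod 4 = 3, 1035 mod 3 = 0, 1035 mod 11 = 1.

x ≡ 1035 (mod 2244).


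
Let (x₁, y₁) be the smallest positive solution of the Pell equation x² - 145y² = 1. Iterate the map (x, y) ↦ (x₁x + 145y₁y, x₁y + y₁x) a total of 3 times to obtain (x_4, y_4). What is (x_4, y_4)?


Step 1: Find the fundamental solution (x₁, y₁) of x² - 145y² = 1.
  Expand √145 as a continued fraction. a₀ = ⌊√145⌋ = 12; iterate m_{k+1} = d_k·a_k − m_k, d_{k+1} = (145 − m_{k+1}²)/d_k, a_{k+1} = ⌊(a₀ + m_{k+1})/d_{k+1}⌋ (starting m₀ = 0, d₀ = 1), with convergents p_k = a_k·p_{k-1} + p_{k-2}, q_k = a_k·q_{k-1} + q_{k-2} (p₋₁ = 1, q₋₁ = 0):
  k = 0: a₀ = 12; p₀/q₀ = 12/1; p₀² − 145·q₀² = 144 − 145 = -1.
  k = 1: m = 12, d = 1, a = ⌊(12 + 12)/1⌋ = 24; p/q = (24·12 + 1)/(24·1 + 0) = 289/24; p² − 145·q² = 83521 − 83520 = 1.
  The first convergent with p² − 145·q² = 1 gives the fundamental solution (x₁, y₁) = (289, 24).
Step 2: Apply the recurrence (x_{n+1}, y_{n+1}) = (x₁x_n + 145y₁y_n, x₁y_n + y₁x_n) repeatedly.
  From (x_1, y_1) = (289, 24): x_2 = 289·289 + 145·24·24 = 167041; y_2 = 289·24 + 24·289 = 13872.
  From (x_2, y_2) = (167041, 13872): x_3 = 289·167041 + 145·24·13872 = 96549409; y_3 = 289·13872 + 24·167041 = 8017992.
  From (x_3, y_3) = (96549409, 8017992): x_4 = 289·96549409 + 145·24·8017992 = 55805391361; y_4 = 289·8017992 + 24·96549409 = 4634385504.
Step 3: Verify x_4² - 145·y_4² = 3114241704954373432321 - 3114241704954373432320 = 1 (should be 1). ✓

(x_1, y_1) = (289, 24); (x_4, y_4) = (55805391361, 4634385504).


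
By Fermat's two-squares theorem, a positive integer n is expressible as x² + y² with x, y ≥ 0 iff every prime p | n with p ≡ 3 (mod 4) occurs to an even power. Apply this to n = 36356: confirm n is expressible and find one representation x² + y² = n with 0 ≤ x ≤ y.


Step 1: Factor n = 36356 = 2^2 · 61 · 149.
Step 2: Check the mod-4 condition on each prime factor: 2 = 2 (special); 61 ≡ 1 (mod 4), exponent 1; 149 ≡ 1 (mod 4), exponent 1.
All primes ≡ 3 (mod 4) appear to even exponent (or don't appear), so by the two-squares theorem n IS expressible as a sum of two squares.
Step 3: Build a representation. Group n = k² · m with k = 2 and m = 61 · 149 = 9089 (a product of primes ≡ 1 (mod 4)); a representation of m scales to one of n via (k·x)² + (k·y)² = k²(x² + y²). Each prime p ≡ 1 (mod 4) is itself a sum of two squares; find a² by testing p − a² for a perfect square:
  61: 61 − 1² = 60, 61 − 2² = 57, 61 − 3² = 52, 61 − 4² = 45, 61 − 5² = 36 = 6² ⇒ 61 = 5² + 6².
  149: 149 − 1² = 148, 149 − 2² = 145, 149 − 3² = 140, 149 − 4² = 133, 149 − 5² = 124, 149 − 6² = 113, 149 − 7² = 100 = 10² ⇒ 149 = 7² + 10².
  Combine using the Brahmagupta–Fibonacci identity (a² + b²)(c² + d²) = (ac − bd)² + (ad + bc)² = (ac + bd)² + (ad − bc)²:
  61 · 149 = 9089: from (5² + 6²)(7² + 10²), take (5·7 − 6·10, 5·10 + 6·7) = (35 − 60, 50 + 42) = (-25, 92); dropping signs (only squares matter) gives (25, 92); check 25² + 92² = 625 + 8464 = 9089 ✓.
  Scale by k = 2: (2·25, 2·92) = (50, 184).
Step 4: Order so x ≤ y and verify: 50² + 184² = 2500 + 33856 = 36356 = n. ✓

n = 36356 = 50² + 184² (one valid representation with x ≤ y).


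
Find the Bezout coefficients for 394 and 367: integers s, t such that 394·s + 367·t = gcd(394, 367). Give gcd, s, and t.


Euclidean algorithm on (394, 367) — divide until remainder is 0:
  394 = 1 · 367 + 27
  367 = 13 · 27 + 16
  27 = 1 · 16 + 11
  16 = 1 · 11 + 5
  11 = 2 · 5 + 1
  5 = 5 · 1 + 0
gcd(394, 367) = 1.
Track Bezout coefficients alongside the remainders: start with r₀ = 394 = a·1 + b·0 (s = 1, t = 0) and r₁ = 367 = a·0 + b·1 (s = 0, t = 1); each new remainder r_{k+1} = r_{k-1} − q_k·r_k inherits s_{k+1} = s_{k-1} − q_k·s_k, t_{k+1} = t_{k-1} − q_k·t_k, so r_k = a·s_k + b·t_k at every step:
  q = 1: r = 27, s = 1 − 1·0 = 1, t = 0 − 1·1 = -1  (check: 394·1 + 367·(-1) = 27)
  q = 13: r = 16, s = 0 − 13·1 = -13, t = 1 − 13·(-1) = 14  (check: 394·(-13) + 367·14 = 16)
  q = 1: r = 11, s = 1 − 1·(-13) = 14, t = -1 − 1·14 = -15  (check: 394·14 + 367·(-15) = 11)
  q = 1: r = 5, s = -13 − 1·14 = -27, t = 14 − 1·(-15) = 29  (check: 394·(-27) + 367·29 = 5)
  q = 2: r = 1, s = 14 − 2·(-27) = 68, t = -15 − 2·29 = -73  (check: 394·68 + 367·(-73) = 1)
The row with r = 1 (the gcd) gives the Bezout coefficients s = 68, t = -73.
Result: 394 · (68) + 367 · (-73) = 1.

gcd(394, 367) = 1; s = 68, t = -73 (check: 394·68 + 367·(-73) = 1).


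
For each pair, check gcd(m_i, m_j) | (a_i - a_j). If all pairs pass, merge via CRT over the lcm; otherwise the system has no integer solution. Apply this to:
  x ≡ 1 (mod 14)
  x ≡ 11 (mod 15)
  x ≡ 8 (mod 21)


Moduli 14, 15, 21 are not pairwise coprime, so CRT works modulo lcm(m_i) when all pairwise compatibility conditions hold.
Pairwise compatibility: gcd(m_i, m_j) must divide a_i - a_j for every pair.
Merge one congruence at a time:
  Start: x ≡ 1 (mod 14).
  Combine with x ≡ 11 (mod 15): gcd(14, 15) = 1; 11 - 1 = 10, which IS divisible by 1, so compatible.
    Write x = 1 + 14·t and substitute into x ≡ 11 (mod 15): 14·t ≡ 11 − 1 = 10 (mod 15).
    The inverse of 14 mod 15 is 14 (since 14·14 = 196 = 13·15 + 1), so t ≡ 14·10 = 140 ≡ 5 (mod 15).
    Then x = 1 + 14·5 = 71, valid modulo lcm(14, 15) = 210: x ≡ 71 (mod 210).
  Combine with x ≡ 8 (mod 21): gcd(210, 21) = 21; 8 - 71 = -63, which IS divisible by 21, so compatible.
    Write x = 71 + 210·t and substitute into x ≡ 8 (mod 21): 210·t ≡ 8 − 71 = -63 (mod 21).
    Divide the congruence (and modulus) by g = 21: 10·t ≡ -3 (mod 1).
    Modulo 1 every t works; take t = 0.
    Then x = 71 + 210·0 = 71, valid modulo lcm(210, 21) = 210: x ≡ 71 (mod 210).
Verify: 71 mod 14 = 1, 71 mod 15 = 11, 71 mod 21 = 8.

x ≡ 71 (mod 210).


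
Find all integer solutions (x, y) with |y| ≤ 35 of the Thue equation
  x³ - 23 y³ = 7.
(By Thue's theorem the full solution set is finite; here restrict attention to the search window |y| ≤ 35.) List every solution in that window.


The equation is x³ - 23y³ = 7. For fixed y, x³ = 23·y³ + 7, so a solution requires the RHS to be a perfect cube.
Strategy: iterate y from -35 to 35, compute RHS = 23·y³ + 7, and check whether it is a (positive or negative) perfect cube.
Check small values of y:
  y = 0: RHS = 7 is not a perfect cube.
  y = 1: RHS = 30 is not a perfect cube.
  y = -1: RHS = -16 is not a perfect cube.
  y = 2: RHS = 191 is not a perfect cube.
  y = -2: RHS = -177 is not a perfect cube.
  y = 3: RHS = 628 is not a perfect cube.
  y = -3: RHS = -614 is not a perfect cube.
Continuing the search up to |y| = 35 finds no solutions either.
No (x, y) in the scanned range satisfies the equation.

No integer solutions with |y| ≤ 35.


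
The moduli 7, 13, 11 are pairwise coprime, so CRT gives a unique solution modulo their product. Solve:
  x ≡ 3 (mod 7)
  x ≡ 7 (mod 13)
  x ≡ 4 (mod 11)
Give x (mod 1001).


Moduli 7, 13, 11 are pairwise coprime; by CRT there is a unique solution modulo M = 7 · 13 · 11 = 1001.
Solve pairwise, accumulating the modulus:
  Start with x ≡ 3 (mod 7).
  Combine with x ≡ 7 (mod 13): since gcd(7, 13) = 1, we get a unique residue mod 91.
    Write x = 3 + 7·t and substitute into x ≡ 7 (mod 13): 7·t ≡ 7 − 3 = 4 (mod 13).
    The inverse of 7 mod 13 is 2 (since 7·2 = 14 = 1·13 + 1), so t ≡ 2·4 = 8 ≡ 8 (mod 13).
    Then x = 3 + 7·8 = 59, valid modulo lcm(7, 13) = 91: x ≡ 59 (mod 91).
  Combine with x ≡ 4 (mod 11): since gcd(91, 11) = 1, we get a unique residue mod 1001.
    Write x = 59 + 91·t and substitute into x ≡ 4 (mod 11): 91·t ≡ 4 − 59 = -55 (mod 11).
    Reduce coefficients mod 11: 3·t ≡ 0 (mod 11).
    The inverse of 3 mod 11 is 4 (since 3·4 = 12 = 1·11 + 1), so t ≡ 4·0 = 0 ≡ 0 (mod 11).
    Then x = 59 + 91·0 = 59, valid modulo lcm(91, 11) = 1001: x ≡ 59 (mod 1001).
Verify: 59 mod 7 = 3 ✓, 59 mod 13 = 7 ✓, 59 mod 11 = 4 ✓.

x ≡ 59 (mod 1001).


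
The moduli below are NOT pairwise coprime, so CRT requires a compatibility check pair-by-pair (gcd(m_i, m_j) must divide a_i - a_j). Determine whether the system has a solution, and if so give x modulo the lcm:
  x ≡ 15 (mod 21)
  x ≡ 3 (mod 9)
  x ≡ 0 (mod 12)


Moduli 21, 9, 12 are not pairwise coprime, so CRT works modulo lcm(m_i) when all pairwise compatibility conditions hold.
Pairwise compatibility: gcd(m_i, m_j) must divide a_i - a_j for every pair.
Merge one congruence at a time:
  Start: x ≡ 15 (mod 21).
  Combine with x ≡ 3 (mod 9): gcd(21, 9) = 3; 3 - 15 = -12, which IS divisible by 3, so compatible.
    Write x = 15 + 21·t and substitute into x ≡ 3 (mod 9): 21·t ≡ 3 − 15 = -12 (mod 9).
    Divide the congruence (and modulus) by g = 3: 7·t ≡ -4 (mod 3).
    Reduce coefficients mod 3: 1·t ≡ 2 (mod 3).
    So t ≡ 2 (mod 3).
    Then x = 15 + 21·2 = 57, valid modulo lcm(21, 9) = 63: x ≡ 57 (mod 63).
  Combine with x ≡ 0 (mod 12): gcd(63, 12) = 3; 0 - 57 = -57, which IS divisible by 3, so compatible.
    Write x = 57 + 63·t and substitute into x ≡ 0 (mod 12): 63·t ≡ 0 − 57 = -57 (mod 12).
    Divide the congruence (and modulus) by g = 3: 21·t ≡ -19 (mod 4).
    Reduce coefficients mod 4: 1·t ≡ 1 (mod 4).
    So t ≡ 1 (mod 4).
    Then x = 57 + 63·1 = 120, valid modulo lcm(63, 12) = 252: x ≡ 120 (mod 252).
Verify: 120 mod 21 = 15, 120 mod 9 = 3, 120 mod 12 = 0.

x ≡ 120 (mod 252).


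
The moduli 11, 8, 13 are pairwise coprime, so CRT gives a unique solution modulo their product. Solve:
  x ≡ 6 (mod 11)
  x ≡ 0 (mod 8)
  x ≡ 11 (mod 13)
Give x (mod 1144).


Moduli 11, 8, 13 are pairwise coprime; by CRT there is a unique solution modulo M = 11 · 8 · 13 = 1144.
Solve pairwise, accumulating the modulus:
  Start with x ≡ 6 (mod 11).
  Combine with x ≡ 0 (mod 8): since gcd(11, 8) = 1, we get a unique residue mod 88.
    Write x = 6 + 11·t and substitute into x ≡ 0 (mod 8): 11·t ≡ 0 − 6 = -6 (mod 8).
    Reduce coefficients mod 8: 3·t ≡ 2 (mod 8).
    The inverse of 3 mod 8 is 3 (since 3·3 = 9 = 1·8 + 1), so t ≡ 3·2 = 6 ≡ 6 (mod 8).
    Then x = 6 + 11·6 = 72, valid modulo lcm(11, 8) = 88: x ≡ 72 (mod 88).
  Combine with x ≡ 11 (mod 13): since gcd(88, 13) = 1, we get a unique residue mod 1144.
    Write x = 72 + 88·t and substitute into x ≡ 11 (mod 13): 88·t ≡ 11 − 72 = -61 (mod 13).
    Reduce coefficients mod 13: 10·t ≡ 4 (mod 13).
    The inverse of 10 mod 13 is 4 (since 10·4 = 40 = 3·13 + 1), so t ≡ 4·4 = 16 ≡ 3 (mod 13).
    Then x = 72 + 88·3 = 336, valid modulo lcm(88, 13) = 1144: x ≡ 336 (mod 1144).
Verify: 336 mod 11 = 6 ✓, 336 mod 8 = 0 ✓, 336 mod 13 = 11 ✓.

x ≡ 336 (mod 1144).


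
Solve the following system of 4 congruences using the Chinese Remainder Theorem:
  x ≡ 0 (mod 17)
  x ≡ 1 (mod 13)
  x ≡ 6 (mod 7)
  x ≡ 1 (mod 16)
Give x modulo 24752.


Product of moduli M = 17 · 13 · 7 · 16 = 24752.
Merge one congruence at a time:
  Start: x ≡ 0 (mod 17).
  Combine with x ≡ 1 (mod 13); new modulus lcm = 221.
    Write x = 0 + 17·t and substitute into x ≡ 1 (mod 13): 17·t ≡ 1 − 0 = 1 (mod 13).
    Reduce coefficients mod 13: 4·t ≡ 1 (mod 13).
    The inverse of 4 mod 13 is 10 (since 4·10 = 40 = 3·13 + 1), so t ≡ 10·1 = 10 ≡ 10 (mod 13).
    Then x = 0 + 17·10 = 170, valid modulo lcm(17, 13) = 221: x ≡ 170 (mod 221).
  Combine with x ≡ 6 (mod 7); new modulus lcm = 1547.
    Write x = 170 + 221·t and substitute into x ≡ 6 (mod 7): 221·t ≡ 6 − 170 = -164 (mod 7).
    Reduce coefficients mod 7: 4·t ≡ 4 (mod 7).
    The inverse of 4 mod 7 is 2 (since 4·2 = 8 = 1·7 + 1), so t ≡ 2·4 = 8 ≡ 1 (mod 7).
    Then x = 170 + 221·1 = 391, valid modulo lcm(221, 7) = 1547: x ≡ 391 (mod 1547).
  Combine with x ≡ 1 (mod 16); new modulus lcm = 24752.
    Write x = 391 + 1547·t and substitute into x ≡ 1 (mod 16): 1547·t ≡ 1 − 391 = -390 (mod 16).
    Reduce coefficients mod 16: 11·t ≡ 10 (mod 16).
    The inverse of 11 mod 16 is 3 (since 11·3 = 33 = 2·16 + 1), so t ≡ 3·10 = 30 ≡ 14 (mod 16).
    Then x = 391 + 1547·14 = 22049, valid modulo lcm(1547, 16) = 24752: x ≡ 22049 (mod 24752).
Verify against each original: 22049 mod 17 = 0, 22049 mod 13 = 1, 22049 mod 7 = 6, 22049 mod 16 = 1.

x ≡ 22049 (mod 24752).


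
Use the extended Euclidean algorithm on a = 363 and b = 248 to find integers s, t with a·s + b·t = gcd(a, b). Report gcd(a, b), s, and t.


Euclidean algorithm on (363, 248) — divide until remainder is 0:
  363 = 1 · 248 + 115
  248 = 2 · 115 + 18
  115 = 6 · 18 + 7
  18 = 2 · 7 + 4
  7 = 1 · 4 + 3
  4 = 1 · 3 + 1
  3 = 3 · 1 + 0
gcd(363, 248) = 1.
Track Bezout coefficients alongside the remainders: start with r₀ = 363 = a·1 + b·0 (s = 1, t = 0) and r₁ = 248 = a·0 + b·1 (s = 0, t = 1); each new remainder r_{k+1} = r_{k-1} − q_k·r_k inherits s_{k+1} = s_{k-1} − q_k·s_k, t_{k+1} = t_{k-1} − q_k·t_k, so r_k = a·s_k + b·t_k at every step:
  q = 1: r = 115, s = 1 − 1·0 = 1, t = 0 − 1·1 = -1  (check: 363·1 + 248·(-1) = 115)
  q = 2: r = 18, s = 0 − 2·1 = -2, t = 1 − 2·(-1) = 3  (check: 363·(-2) + 248·3 = 18)
  q = 6: r = 7, s = 1 − 6·(-2) = 13, t = -1 − 6·3 = -19  (check: 363·13 + 248·(-19) = 7)
  q = 2: r = 4, s = -2 − 2·13 = -28, t = 3 − 2·(-19) = 41  (check: 363·(-28) + 248·41 = 4)
  q = 1: r = 3, s = 13 − 1·(-28) = 41, t = -19 − 1·41 = -60  (check: 363·41 + 248·(-60) = 3)
  q = 1: r = 1, s = -28 − 1·41 = -69, t = 41 − 1·(-60) = 101  (check: 363·(-69) + 248·101 = 1)
The row with r = 1 (the gcd) gives the Bezout coefficients s = -69, t = 101.
Result: 363 · (-69) + 248 · (101) = 1.

gcd(363, 248) = 1; s = -69, t = 101 (check: 363·(-69) + 248·101 = 1).


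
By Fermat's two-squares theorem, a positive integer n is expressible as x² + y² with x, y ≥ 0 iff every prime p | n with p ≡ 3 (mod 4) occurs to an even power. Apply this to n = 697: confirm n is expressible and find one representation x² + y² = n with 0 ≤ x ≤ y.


Step 1: Factor n = 697 = 17 · 41.
Step 2: Check the mod-4 condition on each prime factor: 17 ≡ 1 (mod 4), exponent 1; 41 ≡ 1 (mod 4), exponent 1.
All primes ≡ 3 (mod 4) appear to even exponent (or don't appear), so by the two-squares theorem n IS expressible as a sum of two squares.
Step 3: Build a representation. Here n = 17 · 41 is a product of primes ≡ 1 (mod 4). Each prime p ≡ 1 (mod 4) is itself a sum of two squares; find a² by testing p − a² for a perfect square:
  17: 17 − 1² = 16 = 4² ⇒ 17 = 1² + 4².
  41: 41 − 1² = 40, 41 − 2² = 37, 41 − 3² = 32, 41 − 4² = 25 = 5² ⇒ 41 = 4² + 5².
  Combine using the Brahmagupta–Fibonacci identity (a² + b²)(c² + d²) = (ac − bd)² + (ad + bc)² = (ac + bd)² + (ad − bc)²:
  17 · 41 = 697: from (1² + 4²)(4² + 5²), take (1·4 − 4·5, 1·5 + 4·4) = (4 − 20, 5 + 16) = (-16, 21); dropping signs (only squares matter) gives (16, 21); check 16² + 21² = 256 + 441 = 697 ✓.
Step 4: Order so x ≤ y and verify: 16² + 21² = 256 + 441 = 697 = n. ✓

n = 697 = 16² + 21² (one valid representation with x ≤ y).


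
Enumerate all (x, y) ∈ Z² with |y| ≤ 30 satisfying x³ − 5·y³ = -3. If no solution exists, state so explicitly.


The equation is x³ - 5y³ = -3. For fixed y, x³ = 5·y³ − 3, so a solution requires the RHS to be a perfect cube.
Strategy: iterate y from -30 to 30, compute RHS = 5·y³ − 3, and check whether it is a (positive or negative) perfect cube.
Check small values of y:
  y = 0: RHS = -3 is not a perfect cube.
  y = 1: RHS = 2 is not a perfect cube.
  y = -1: RHS = -8 = (-2)³ ⇒ x = -2 works.
  y = 2: RHS = 37 is not a perfect cube.
  y = -2: RHS = -43 is not a perfect cube.
  y = 3: RHS = 132 is not a perfect cube.
  y = -3: RHS = -138 is not a perfect cube.
Continuing the search up to |y| = 30 finds no further solutions beyond those listed.
Collected solutions: (-2, -1).

Solutions (with |y| ≤ 30): (-2, -1).


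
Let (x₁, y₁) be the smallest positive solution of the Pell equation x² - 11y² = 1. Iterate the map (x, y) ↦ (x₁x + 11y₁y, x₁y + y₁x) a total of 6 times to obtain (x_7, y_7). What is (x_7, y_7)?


Step 1: Find the fundamental solution (x₁, y₁) of x² - 11y² = 1.
  Expand √11 as a continued fraction. a₀ = ⌊√11⌋ = 3; iterate m_{k+1} = d_k·a_k − m_k, d_{k+1} = (11 − m_{k+1}²)/d_k, a_{k+1} = ⌊(a₀ + m_{k+1})/d_{k+1}⌋ (starting m₀ = 0, d₀ = 1), with convergents p_k = a_k·p_{k-1} + p_{k-2}, q_k = a_k·q_{k-1} + q_{k-2} (p₋₁ = 1, q₋₁ = 0):
  k = 0: a₀ = 3; p₀/q₀ = 3/1; p₀² − 11·q₀² = 9 − 11 = -2.
  k = 1: m = 3, d = 2, a = ⌊(3 + 3)/2⌋ = 3; p/q = (3·3 + 1)/(3·1 + 0) = 10/3; p² − 11·q² = 100 − 99 = 1.
  The first convergent with p² − 11·q² = 1 gives the fundamental solution (x₁, y₁) = (10, 3).
Step 2: Apply the recurrence (x_{n+1}, y_{n+1}) = (x₁x_n + 11y₁y_n, x₁y_n + y₁x_n) repeatedly.
  From (x_1, y_1) = (10, 3): x_2 = 10·10 + 11·3·3 = 199; y_2 = 10·3 + 3·10 = 60.
  From (x_2, y_2) = (199, 60): x_3 = 10·199 + 11·3·60 = 3970; y_3 = 10·60 + 3·199 = 1197.
  From (x_3, y_3) = (3970, 1197): x_4 = 10·3970 + 11·3·1197 = 79201; y_4 = 10·1197 + 3·3970 = 23880.
  From (x_4, y_4) = (79201, 23880): x_5 = 10·79201 + 11·3·23880 = 1580050; y_5 = 10·23880 + 3·79201 = 476403.
  From (x_5, y_5) = (1580050, 476403): x_6 = 10·1580050 + 11·3·476403 = 31521799; y_6 = 10·476403 + 3·1580050 = 9504180.
  From (x_6, y_6) = (31521799, 9504180): x_7 = 10·31521799 + 11·3·9504180 = 628855930; y_7 = 10·9504180 + 3·31521799 = 189607197.
Step 3: Verify x_7² - 11·y_7² = 395459780696164900 - 395459780696164899 = 1 (should be 1). ✓

(x_1, y_1) = (10, 3); (x_7, y_7) = (628855930, 189607197).


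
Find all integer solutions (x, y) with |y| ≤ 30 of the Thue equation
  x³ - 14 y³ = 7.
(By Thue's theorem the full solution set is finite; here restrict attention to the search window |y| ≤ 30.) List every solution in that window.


The equation is x³ - 14y³ = 7. For fixed y, x³ = 14·y³ + 7, so a solution requires the RHS to be a perfect cube.
Strategy: iterate y from -30 to 30, compute RHS = 14·y³ + 7, and check whether it is a (positive or negative) perfect cube.
Check small values of y:
  y = 0: RHS = 7 is not a perfect cube.
  y = 1: RHS = 21 is not a perfect cube.
  y = -1: RHS = -7 is not a perfect cube.
  y = 2: RHS = 119 is not a perfect cube.
  y = -2: RHS = -105 is not a perfect cube.
  y = 3: RHS = 385 is not a perfect cube.
  y = -3: RHS = -371 is not a perfect cube.
Continuing the search up to |y| = 30 finds no solutions either.
No (x, y) in the scanned range satisfies the equation.

No integer solutions with |y| ≤ 30.


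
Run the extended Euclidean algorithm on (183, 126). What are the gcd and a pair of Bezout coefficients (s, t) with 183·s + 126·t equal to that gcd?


Euclidean algorithm on (183, 126) — divide until remainder is 0:
  183 = 1 · 126 + 57
  126 = 2 · 57 + 12
  57 = 4 · 12 + 9
  12 = 1 · 9 + 3
  9 = 3 · 3 + 0
gcd(183, 126) = 3.
Track Bezout coefficients alongside the remainders: start with r₀ = 183 = a·1 + b·0 (s = 1, t = 0) and r₁ = 126 = a·0 + b·1 (s = 0, t = 1); each new remainder r_{k+1} = r_{k-1} − q_k·r_k inherits s_{k+1} = s_{k-1} − q_k·s_k, t_{k+1} = t_{k-1} − q_k·t_k, so r_k = a·s_k + b·t_k at every step:
  q = 1: r = 57, s = 1 − 1·0 = 1, t = 0 − 1·1 = -1  (check: 183·1 + 126·(-1) = 57)
  q = 2: r = 12, s = 0 − 2·1 = -2, t = 1 − 2·(-1) = 3  (check: 183·(-2) + 126·3 = 12)
  q = 4: r = 9, s = 1 − 4·(-2) = 9, t = -1 − 4·3 = -13  (check: 183·9 + 126·(-13) = 9)
  q = 1: r = 3, s = -2 − 1·9 = -11, t = 3 − 1·(-13) = 16  (check: 183·(-11) + 126·16 = 3)
The row with r = 3 (the gcd) gives the Bezout coefficients s = -11, t = 16.
Result: 183 · (-11) + 126 · (16) = 3.

gcd(183, 126) = 3; s = -11, t = 16 (check: 183·(-11) + 126·16 = 3).


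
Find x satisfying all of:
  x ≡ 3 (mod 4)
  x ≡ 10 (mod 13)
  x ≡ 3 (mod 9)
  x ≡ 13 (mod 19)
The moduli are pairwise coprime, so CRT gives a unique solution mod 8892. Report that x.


Product of moduli M = 4 · 13 · 9 · 19 = 8892.
Merge one congruence at a time:
  Start: x ≡ 3 (mod 4).
  Combine with x ≡ 10 (mod 13); new modulus lcm = 52.
    Write x = 3 + 4·t and substitute into x ≡ 10 (mod 13): 4·t ≡ 10 − 3 = 7 (mod 13).
    The inverse of 4 mod 13 is 10 (since 4·10 = 40 = 3·13 + 1), so t ≡ 10·7 = 70 ≡ 5 (mod 13).
    Then x = 3 + 4·5 = 23, valid modulo lcm(4, 13) = 52: x ≡ 23 (mod 52).
  Combine with x ≡ 3 (mod 9); new modulus lcm = 468.
    Write x = 23 + 52·t and substitute into x ≡ 3 (mod 9): 52·t ≡ 3 − 23 = -20 (mod 9).
    Reduce coefficients mod 9: 7·t ≡ 7 (mod 9).
    The inverse of 7 mod 9 is 4 (since 7·4 = 28 = 3·9 + 1), so t ≡ 4·7 = 28 ≡ 1 (mod 9).
    Then x = 23 + 52·1 = 75, valid modulo lcm(52, 9) = 468: x ≡ 75 (mod 468).
  Combine with x ≡ 13 (mod 19); new modulus lcm = 8892.
    Write x = 75 + 468·t and substitute into x ≡ 13 (mod 19): 468·t ≡ 13 − 75 = -62 (mod 19).
    Reduce coefficients mod 19: 12·t ≡ 14 (mod 19).
    The inverse of 12 mod 19 is 8 (since 12·8 = 96 = 5·19 + 1), so t ≡ 8·14 = 112 ≡ 17 (mod 19).
    Then x = 75 + 468·17 = 8031, valid modulo lcm(468, 19) = 8892: x ≡ 8031 (mod 8892).
Verify against each original: 8031 mod 4 = 3, 8031 mod 13 = 10, 8031 mod 9 = 3, 8031 mod 19 = 13.

x ≡ 8031 (mod 8892).


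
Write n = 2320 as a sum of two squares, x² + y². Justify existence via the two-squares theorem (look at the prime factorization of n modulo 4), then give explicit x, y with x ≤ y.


Step 1: Factor n = 2320 = 2^4 · 5 · 29.
Step 2: Check the mod-4 condition on each prime factor: 2 = 2 (special); 5 ≡ 1 (mod 4), exponent 1; 29 ≡ 1 (mod 4), exponent 1.
All primes ≡ 3 (mod 4) appear to even exponent (or don't appear), so by the two-squares theorem n IS expressible as a sum of two squares.
Step 3: Build a representation. Group n = k² · m with k = 4 and m = 5 · 29 = 145 (a product of primes ≡ 1 (mod 4)); a representation of m scales to one of n via (k·x)² + (k·y)² = k²(x² + y²). Each prime p ≡ 1 (mod 4) is itself a sum of two squares; find a² by testing p − a² for a perfect square:
  5: 5 − 1² = 4 = 2² ⇒ 5 = 1² + 2².
  29: 29 − 1² = 28, 29 − 2² = 25 = 5² ⇒ 29 = 2² + 5².
  Combine using the Brahmagupta–Fibonacci identity (a² + b²)(c² + d²) = (ac − bd)² + (ad + bc)² = (ac + bd)² + (ad − bc)²:
  5 · 29 = 145: from (1² + 2²)(2² + 5²), take (1·2 − 2·5, 1·5 + 2·2) = (2 − 10, 5 + 4) = (-8, 9); dropping signs (only squares matter) gives (8, 9); check 8² + 9² = 64 + 81 = 145 ✓.
  Scale by k = 4: (4·8, 4·9) = (32, 36).
Step 4: Order so x ≤ y and verify: 32² + 36² = 1024 + 1296 = 2320 = n. ✓

n = 2320 = 32² + 36² (one valid representation with x ≤ y).


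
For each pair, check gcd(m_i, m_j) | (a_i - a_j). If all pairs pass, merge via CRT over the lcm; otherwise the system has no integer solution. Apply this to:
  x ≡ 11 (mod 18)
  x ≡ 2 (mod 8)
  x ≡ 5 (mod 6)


Moduli 18, 8, 6 are not pairwise coprime, so CRT works modulo lcm(m_i) when all pairwise compatibility conditions hold.
Pairwise compatibility: gcd(m_i, m_j) must divide a_i - a_j for every pair.
Merge one congruence at a time:
  Start: x ≡ 11 (mod 18).
  Combine with x ≡ 2 (mod 8): gcd(18, 8) = 2, and 2 - 11 = -9 is NOT divisible by 2.
    ⇒ system is inconsistent (no integer solution).

No solution (the system is inconsistent).


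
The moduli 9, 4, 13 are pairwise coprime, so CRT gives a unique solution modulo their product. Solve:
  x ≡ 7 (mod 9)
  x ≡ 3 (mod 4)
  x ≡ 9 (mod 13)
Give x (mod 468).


Moduli 9, 4, 13 are pairwise coprime; by CRT there is a unique solution modulo M = 9 · 4 · 13 = 468.
Solve pairwise, accumulating the modulus:
  Start with x ≡ 7 (mod 9).
  Combine with x ≡ 3 (mod 4): since gcd(9, 4) = 1, we get a unique residue mod 36.
    Write x = 7 + 9·t and substitute into x ≡ 3 (mod 4): 9·t ≡ 3 − 7 = -4 (mod 4).
    Reduce coefficients mod 4: 1·t ≡ 0 (mod 4).
    So t ≡ 0 (mod 4).
    Then x = 7 + 9·0 = 7, valid modulo lcm(9, 4) = 36: x ≡ 7 (mod 36).
  Combine with x ≡ 9 (mod 13): since gcd(36, 13) = 1, we get a unique residue mod 468.
    Write x = 7 + 36·t and substitute into x ≡ 9 (mod 13): 36·t ≡ 9 − 7 = 2 (mod 13).
    Reduce coefficients mod 13: 10·t ≡ 2 (mod 13).
    The inverse of 10 mod 13 is 4 (since 10·4 = 40 = 3·13 + 1), so t ≡ 4·2 = 8 ≡ 8 (mod 13).
    Then x = 7 + 36·8 = 295, valid modulo lcm(36, 13) = 468: x ≡ 295 (mod 468).
Verify: 295 mod 9 = 7 ✓, 295 mod 4 = 3 ✓, 295 mod 13 = 9 ✓.

x ≡ 295 (mod 468).


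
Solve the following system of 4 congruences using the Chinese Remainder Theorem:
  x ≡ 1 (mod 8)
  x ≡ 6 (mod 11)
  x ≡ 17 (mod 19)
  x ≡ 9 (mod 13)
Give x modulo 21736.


Product of moduli M = 8 · 11 · 19 · 13 = 21736.
Merge one congruence at a time:
  Start: x ≡ 1 (mod 8).
  Combine with x ≡ 6 (mod 11); new modulus lcm = 88.
    Write x = 1 + 8·t and substitute into x ≡ 6 (mod 11): 8·t ≡ 6 − 1 = 5 (mod 11).
    The inverse of 8 mod 11 is 7 (since 8·7 = 56 = 5·11 + 1), so t ≡ 7·5 = 35 ≡ 2 (mod 11).
    Then x = 1 + 8·2 = 17, valid modulo lcm(8, 11) = 88: x ≡ 17 (mod 88).
  Combine with x ≡ 17 (mod 19); new modulus lcm = 1672.
    Write x = 17 + 88·t and substitute into x ≡ 17 (mod 19): 88·t ≡ 17 − 17 = 0 (mod 19).
    Reduce coefficients mod 19: 12·t ≡ 0 (mod 19).
    The inverse of 12 mod 19 is 8 (since 12·8 = 96 = 5·19 + 1), so t ≡ 8·0 = 0 ≡ 0 (mod 19).
    Then x = 17 + 88·0 = 17, valid modulo lcm(88, 19) = 1672: x ≡ 17 (mod 1672).
  Combine with x ≡ 9 (mod 13); new modulus lcm = 21736.
    Write x = 17 + 1672·t and substitute into x ≡ 9 (mod 13): 1672·t ≡ 9 − 17 = -8 (mod 13).
    Reduce coefficients mod 13: 8·t ≡ 5 (mod 13).
    The inverse of 8 mod 13 is 5 (since 8·5 = 40 = 3·13 + 1), so t ≡ 5·5 = 25 ≡ 12 (mod 13).
    Then x = 17 + 1672·12 = 20081, valid modulo lcm(1672, 13) = 21736: x ≡ 20081 (mod 21736).
Verify against each original: 20081 mod 8 = 1, 20081 mod 11 = 6, 20081 mod 19 = 17, 20081 mod 13 = 9.

x ≡ 20081 (mod 21736).


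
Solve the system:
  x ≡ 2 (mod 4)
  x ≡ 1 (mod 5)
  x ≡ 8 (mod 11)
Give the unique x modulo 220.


Moduli 4, 5, 11 are pairwise coprime; by CRT there is a unique solution modulo M = 4 · 5 · 11 = 220.
Solve pairwise, accumulating the modulus:
  Start with x ≡ 2 (mod 4).
  Combine with x ≡ 1 (mod 5): since gcd(4, 5) = 1, we get a unique residue mod 20.
    Write x = 2 + 4·t and substitute into x ≡ 1 (mod 5): 4·t ≡ 1 − 2 = -1 (mod 5).
    Reduce coefficients mod 5: 4·t ≡ 4 (mod 5).
    The inverse of 4 mod 5 is 4 (since 4·4 = 16 = 3·5 + 1), so t ≡ 4·4 = 16 ≡ 1 (mod 5).
    Then x = 2 + 4·1 = 6, valid modulo lcm(4, 5) = 20: x ≡ 6 (mod 20).
  Combine with x ≡ 8 (mod 11): since gcd(20, 11) = 1, we get a unique residue mod 220.
    Write x = 6 + 20·t and substitute into x ≡ 8 (mod 11): 20·t ≡ 8 − 6 = 2 (mod 11).
    Reduce coefficients mod 11: 9·t ≡ 2 (mod 11).
    The inverse of 9 mod 11 is 5 (since 9·5 = 45 = 4·11 + 1), so t ≡ 5·2 = 10 ≡ 10 (mod 11).
    Then x = 6 + 20·10 = 206, valid modulo lcm(20, 11) = 220: x ≡ 206 (mod 220).
Verify: 206 mod 4 = 2 ✓, 206 mod 5 = 1 ✓, 206 mod 11 = 8 ✓.

x ≡ 206 (mod 220).


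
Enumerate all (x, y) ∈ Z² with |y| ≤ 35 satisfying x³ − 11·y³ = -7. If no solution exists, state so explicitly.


The equation is x³ - 11y³ = -7. For fixed y, x³ = 11·y³ − 7, so a solution requires the RHS to be a perfect cube.
Strategy: iterate y from -35 to 35, compute RHS = 11·y³ − 7, and check whether it is a (positive or negative) perfect cube.
Check small values of y:
  y = 0: RHS = -7 is not a perfect cube.
  y = 1: RHS = 4 is not a perfect cube.
  y = -1: RHS = -18 is not a perfect cube.
  y = 2: RHS = 81 is not a perfect cube.
  y = -2: RHS = -95 is not a perfect cube.
  y = 3: RHS = 290 is not a perfect cube.
  y = -3: RHS = -304 is not a perfect cube.
Continuing the search up to |y| = 35 finds no solutions either.
No (x, y) in the scanned range satisfies the equation.

No integer solutions with |y| ≤ 35.


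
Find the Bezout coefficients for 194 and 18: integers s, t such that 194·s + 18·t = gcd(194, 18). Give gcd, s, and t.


Euclidean algorithm on (194, 18) — divide until remainder is 0:
  194 = 10 · 18 + 14
  18 = 1 · 14 + 4
  14 = 3 · 4 + 2
  4 = 2 · 2 + 0
gcd(194, 18) = 2.
Track Bezout coefficients alongside the remainders: start with r₀ = 194 = a·1 + b·0 (s = 1, t = 0) and r₁ = 18 = a·0 + b·1 (s = 0, t = 1); each new remainder r_{k+1} = r_{k-1} − q_k·r_k inherits s_{k+1} = s_{k-1} − q_k·s_k, t_{k+1} = t_{k-1} − q_k·t_k, so r_k = a·s_k + b·t_k at every step:
  q = 10: r = 14, s = 1 − 10·0 = 1, t = 0 − 10·1 = -10  (check: 194·1 + 18·(-10) = 14)
  q = 1: r = 4, s = 0 − 1·1 = -1, t = 1 − 1·(-10) = 11  (check: 194·(-1) + 18·11 = 4)
  q = 3: r = 2, s = 1 − 3·(-1) = 4, t = -10 − 3·11 = -43  (check: 194·4 + 18·(-43) = 2)
The row with r = 2 (the gcd) gives the Bezout coefficients s = 4, t = -43.
Result: 194 · (4) + 18 · (-43) = 2.

gcd(194, 18) = 2; s = 4, t = -43 (check: 194·4 + 18·(-43) = 2).


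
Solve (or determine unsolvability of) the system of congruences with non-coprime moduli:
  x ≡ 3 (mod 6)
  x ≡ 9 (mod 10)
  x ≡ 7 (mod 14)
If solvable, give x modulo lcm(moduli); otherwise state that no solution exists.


Moduli 6, 10, 14 are not pairwise coprime, so CRT works modulo lcm(m_i) when all pairwise compatibility conditions hold.
Pairwise compatibility: gcd(m_i, m_j) must divide a_i - a_j for every pair.
Merge one congruence at a time:
  Start: x ≡ 3 (mod 6).
  Combine with x ≡ 9 (mod 10): gcd(6, 10) = 2; 9 - 3 = 6, which IS divisible by 2, so compatible.
    Write x = 3 + 6·t and substitute into x ≡ 9 (mod 10): 6·t ≡ 9 − 3 = 6 (mod 10).
    Divide the congruence (and modulus) by g = 2: 3·t ≡ 3 (mod 5).
    The inverse of 3 mod 5 is 2 (since 3·2 = 6 = 1·5 + 1), so t ≡ 2·3 = 6 ≡ 1 (mod 5).
    Then x = 3 + 6·1 = 9, valid modulo lcm(6, 10) = 30: x ≡ 9 (mod 30).
  Combine with x ≡ 7 (mod 14): gcd(30, 14) = 2; 7 - 9 = -2, which IS divisible by 2, so compatible.
    Write x = 9 + 30·t and substitute into x ≡ 7 (mod 14): 30·t ≡ 7 − 9 = -2 (mod 14).
    Divide the congruence (and modulus) by g = 2: 15·t ≡ -1 (mod 7).
    Reduce coefficients mod 7: 1·t ≡ 6 (mod 7).
    So t ≡ 6 (mod 7).
    Then x = 9 + 30·6 = 189, valid modulo lcm(30, 14) = 210: x ≡ 189 (mod 210).
Verify: 189 mod 6 = 3, 189 mod 10 = 9, 189 mod 14 = 7.

x ≡ 189 (mod 210).


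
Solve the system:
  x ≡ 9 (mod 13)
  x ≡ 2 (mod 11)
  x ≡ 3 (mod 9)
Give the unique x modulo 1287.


Moduli 13, 11, 9 are pairwise coprime; by CRT there is a unique solution modulo M = 13 · 11 · 9 = 1287.
Solve pairwise, accumulating the modulus:
  Start with x ≡ 9 (mod 13).
  Combine with x ≡ 2 (mod 11): since gcd(13, 11) = 1, we get a unique residue mod 143.
    Write x = 9 + 13·t and substitute into x ≡ 2 (mod 11): 13·t ≡ 2 − 9 = -7 (mod 11).
    Reduce coefficients mod 11: 2·t ≡ 4 (mod 11).
    The inverse of 2 mod 11 is 6 (since 2·6 = 12 = 1·11 + 1), so t ≡ 6·4 = 24 ≡ 2 (mod 11).
    Then x = 9 + 13·2 = 35, valid modulo lcm(13, 11) = 143: x ≡ 35 (mod 143).
  Combine with x ≡ 3 (mod 9): since gcd(143, 9) = 1, we get a unique residue mod 1287.
    Write x = 35 + 143·t and substitute into x ≡ 3 (mod 9): 143·t ≡ 3 − 35 = -32 (mod 9).
    Reduce coefficients mod 9: 8·t ≡ 4 (mod 9).
    The inverse of 8 mod 9 is 8 (since 8·8 = 64 = 7·9 + 1), so t ≡ 8·4 = 32 ≡ 5 (mod 9).
    Then x = 35 + 143·5 = 750, valid modulo lcm(143, 9) = 1287: x ≡ 750 (mod 1287).
Verify: 750 mod 13 = 9 ✓, 750 mod 11 = 2 ✓, 750 mod 9 = 3 ✓.

x ≡ 750 (mod 1287).


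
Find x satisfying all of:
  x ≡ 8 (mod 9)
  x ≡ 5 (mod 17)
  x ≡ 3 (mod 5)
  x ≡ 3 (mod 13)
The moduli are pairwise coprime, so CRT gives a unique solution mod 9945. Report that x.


Product of moduli M = 9 · 17 · 5 · 13 = 9945.
Merge one congruence at a time:
  Start: x ≡ 8 (mod 9).
  Combine with x ≡ 5 (mod 17); new modulus lcm = 153.
    Write x = 8 + 9·t and substitute into x ≡ 5 (mod 17): 9·t ≡ 5 − 8 = -3 (mod 17).
    Reduce coefficients mod 17: 9·t ≡ 14 (mod 17).
    The inverse of 9 mod 17 is 2 (since 9·2 = 18 = 1·17 + 1), so t ≡ 2·14 = 28 ≡ 11 (mod 17).
    Then x = 8 + 9·11 = 107, valid modulo lcm(9, 17) = 153: x ≡ 107 (mod 153).
  Combine with x ≡ 3 (mod 5); new modulus lcm = 765.
    Write x = 107 + 153·t and substitute into x ≡ 3 (mod 5): 153·t ≡ 3 − 107 = -104 (mod 5).
    Reduce coefficients mod 5: 3·t ≡ 1 (mod 5).
    The inverse of 3 mod 5 is 2 (since 3·2 = 6 = 1·5 + 1), so t ≡ 2·1 = 2 ≡ 2 (mod 5).
    Then x = 107 + 153·2 = 413, valid modulo lcm(153, 5) = 765: x ≡ 413 (mod 765).
  Combine with x ≡ 3 (mod 13); new modulus lcm = 9945.
    Write x = 413 + 765·t and substitute into x ≡ 3 (mod 13): 765·t ≡ 3 − 413 = -410 (mod 13).
    Reduce coefficients mod 13: 11·t ≡ 6 (mod 13).
    The inverse of 11 mod 13 is 6 (since 11·6 = 66 = 5·13 + 1), so t ≡ 6·6 = 36 ≡ 10 (mod 13).
    Then x = 413 + 765·10 = 8063, valid modulo lcm(765, 13) = 9945: x ≡ 8063 (mod 9945).
Verify against each original: 8063 mod 9 = 8, 8063 mod 17 = 5, 8063 mod 5 = 3, 8063 mod 13 = 3.

x ≡ 8063 (mod 9945).
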